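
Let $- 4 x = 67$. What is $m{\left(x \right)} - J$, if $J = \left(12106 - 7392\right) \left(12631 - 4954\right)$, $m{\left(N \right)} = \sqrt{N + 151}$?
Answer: $-36189378 + \frac{\sqrt{537}}{2} \approx -3.6189 \cdot 10^{7}$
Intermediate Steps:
$x = - \frac{67}{4}$ ($x = \left(- \frac{1}{4}\right) 67 = - \frac{67}{4} \approx -16.75$)
$m{\left(N \right)} = \sqrt{151 + N}$
$J = 36189378$ ($J = 4714 \cdot 7677 = 36189378$)
$m{\left(x \right)} - J = \sqrt{151 - \frac{67}{4}} - 36189378 = \sqrt{\frac{537}{4}} - 36189378 = \frac{\sqrt{537}}{2} - 36189378 = -36189378 + \frac{\sqrt{537}}{2}$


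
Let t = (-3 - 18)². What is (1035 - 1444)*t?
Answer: -180369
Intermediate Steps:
t = 441 (t = (-21)² = 441)
(1035 - 1444)*t = (1035 - 1444)*441 = -409*441 = -180369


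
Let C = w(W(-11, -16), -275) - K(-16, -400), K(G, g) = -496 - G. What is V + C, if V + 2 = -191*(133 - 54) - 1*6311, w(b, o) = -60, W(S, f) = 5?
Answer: -20982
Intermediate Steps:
C = 420 (C = -60 - (-496 - 1*(-16)) = -60 - (-496 + 16) = -60 - 1*(-480) = -60 + 480 = 420)
V = -21402 (V = -2 + (-191*(133 - 54) - 1*6311) = -2 + (-191*79 - 6311) = -2 + (-15089 - 6311) = -2 - 21400 = -21402)
V + C = -21402 + 420 = -20982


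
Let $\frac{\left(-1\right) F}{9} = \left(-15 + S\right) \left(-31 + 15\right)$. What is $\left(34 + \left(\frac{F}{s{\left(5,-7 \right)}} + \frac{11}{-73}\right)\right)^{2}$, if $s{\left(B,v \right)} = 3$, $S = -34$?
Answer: $\frac{28637100625}{5329} \approx 5.3738 \cdot 10^{6}$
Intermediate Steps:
$F = -7056$ ($F = - 9 \left(-15 - 34\right) \left(-31 + 15\right) = - 9 \left(\left(-49\right) \left(-16\right)\right) = \left(-9\right) 784 = -7056$)
$\left(34 + \left(\frac{F}{s{\left(5,-7 \right)}} + \frac{11}{-73}\right)\right)^{2} = \left(34 + \left(- \frac{7056}{3} + \frac{11}{-73}\right)\right)^{2} = \left(34 + \left(\left(-7056\right) \frac{1}{3} + 11 \left(- \frac{1}{73}\right)\right)\right)^{2} = \left(34 - \frac{171707}{73}\right)^{2} = \left(- \frac{169225}{73}\right)^{2} = \frac{28637100625}{5329}$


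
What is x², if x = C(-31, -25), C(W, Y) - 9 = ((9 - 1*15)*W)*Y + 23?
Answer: 21325924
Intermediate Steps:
C(W, Y) = 32 - 6*W*Y (C(W, Y) = 9 + (((9 - 1*15)*W)*Y + 23) = 9 + (((9 - 15)*W)*Y + 23) = 9 + ((-6*W)*Y + 23) = 9 + (-6*W*Y + 23) = 9 + (23 - 6*W*Y) = 32 - 6*W*Y)
x = -4618 (x = 32 - 6*(-31)*(-25) = 32 - 4650 = -4618)
x² = (-4618)² = 21325924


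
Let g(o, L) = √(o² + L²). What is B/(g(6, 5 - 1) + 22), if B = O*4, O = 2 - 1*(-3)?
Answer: 55/54 - 5*√13/54 ≈ 0.68467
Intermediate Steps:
O = 5 (O = 2 + 3 = 5)
g(o, L) = √(L² + o²)
B = 20 (B = 5*4 = 20)
B/(g(6, 5 - 1) + 22) = 20/(√((5 - 1)² + 6²) + 22) = 20/(√(4² + 36) + 22) = 20/(√(16 + 36) + 22) = 20/(√52 + 22) = 20/(2*√13 + 22) = 20/(22 + 2*√13)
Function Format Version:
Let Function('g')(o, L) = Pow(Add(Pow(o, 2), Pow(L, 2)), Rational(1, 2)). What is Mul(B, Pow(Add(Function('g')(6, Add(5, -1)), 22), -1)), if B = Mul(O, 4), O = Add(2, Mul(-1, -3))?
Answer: Add(Rational(55, 54), Mul(Rational(-5, 54), Pow(13, Rational(1, 2)))) ≈ 0.68467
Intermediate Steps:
O = 5 (O = Add(2, 3) = 5)
Function('g')(o, L) = Pow(Add(Pow(L, 2), Pow(o, 2)), Rational(1, 2))
B = 20 (B = Mul(5, 4) = 20)
Mul(B, Pow(Add(Function('g')(6, Add(5, -1)), 22), -1)) = Mul(20, Pow(Add(Pow(Add(Pow(Add(5, -1), 2), Pow(6, 2)), Rational(1, 2)), 22), -1)) = Mul(20, Pow(Add(Pow(Add(Pow(4, 2), 36), Rational(1, 2)), 22), -1)) = Mul(20, Pow(Add(Pow(Add(16, 36), Rational(1, 2)), 22), -1)) = Mul(20, Pow(Add(Pow(52, Rational(1, 2)), 22), -1)) = Mul(20, Pow(Add(Mul(2, Pow(13, Rational(1, 2))), 22), -1)) = Mul(20, Pow(Add(22, Mul(2, Pow(13, Rational(1, 2)))), -1))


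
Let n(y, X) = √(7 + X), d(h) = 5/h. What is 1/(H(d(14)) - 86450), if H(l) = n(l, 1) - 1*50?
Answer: -21625/1870562498 - √2/3741124996 ≈ -1.1561e-5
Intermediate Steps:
H(l) = -50 + 2*√2 (H(l) = √(7 + 1) - 1*50 = √8 - 50 = 2*√2 - 50 = -50 + 2*√2)
1/(H(d(14)) - 86450) = 1/((-50 + 2*√2) - 86450) = 1/(-86500 + 2*√2)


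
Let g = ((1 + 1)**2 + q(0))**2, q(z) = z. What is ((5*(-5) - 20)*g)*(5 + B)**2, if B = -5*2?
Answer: -18000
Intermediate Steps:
B = -10
g = 16 (g = ((1 + 1)**2 + 0)**2 = (2**2 + 0)**2 = (4 + 0)**2 = 4**2 = 16)
((5*(-5) - 20)*g)*(5 + B)**2 = ((5*(-5) - 20)*16)*(5 - 10)**2 = ((-25 - 20)*16)*(-5)**2 = -45*16*25 = -720*25 = -18000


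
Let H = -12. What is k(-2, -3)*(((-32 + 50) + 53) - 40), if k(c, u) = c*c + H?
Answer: -248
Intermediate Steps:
k(c, u) = -12 + c**2 (k(c, u) = c*c - 12 = c**2 - 12 = -12 + c**2)
k(-2, -3)*(((-32 + 50) + 53) - 40) = (-12 + (-2)**2)*(((-32 + 50) + 53) - 40) = (-12 + 4)*((18 + 53) - 40) = -8*(71 - 40) = -8*31 = -248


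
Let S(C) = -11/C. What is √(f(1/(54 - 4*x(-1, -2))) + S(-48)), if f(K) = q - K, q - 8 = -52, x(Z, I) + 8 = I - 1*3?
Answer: 7*I*√361407/636 ≈ 6.6167*I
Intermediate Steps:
x(Z, I) = -11 + I (x(Z, I) = -8 + (I - 1*3) = -8 + (I - 3) = -8 + (-3 + I) = -11 + I)
q = -44 (q = 8 - 52 = -44)
f(K) = -44 - K
√(f(1/(54 - 4*x(-1, -2))) + S(-48)) = √((-44 - 1/(54 - 4*(-11 - 2))) - 11/(-48)) = √((-44 - 1/(54 - 4*(-13))) - 11*(-1/48)) = √((-44 - 1/(54 + 52)) + 11/48) = √((-44 - 1/106) + 11/48) = √(-4665/106 + 11/48) = √(-111377/2544) = 7*I*√361407/636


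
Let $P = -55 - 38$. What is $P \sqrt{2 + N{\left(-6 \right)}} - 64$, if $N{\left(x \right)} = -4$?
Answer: $-64 - 93 i \sqrt{2} \approx -64.0 - 131.52 i$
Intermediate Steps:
$P = -93$
$P \sqrt{2 + N{\left(-6 \right)}} - 64 = - 93 \sqrt{2 - 4} - 64 = - 93 \sqrt{-2} - 64 = - 93 i \sqrt{2} - 64 = -64 - 93 i \sqrt{2}$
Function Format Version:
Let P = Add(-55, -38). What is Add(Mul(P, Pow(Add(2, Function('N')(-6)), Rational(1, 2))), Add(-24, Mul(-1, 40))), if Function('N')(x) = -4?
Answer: Add(-64, Mul(-93, I, Pow(2, Rational(1, 2)))) ≈ Add(-64.000, Mul(-131.52, I))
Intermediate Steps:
P = -93
Add(Mul(P, Pow(Add(2, Function('N')(-6)), Rational(1, 2))), Add(-24, Mul(-1, 40))) = Add(Mul(-93, Pow(Add(2, -4), Rational(1, 2))), Add(-24, Mul(-1, 40))) = Add(Mul(-93, Pow(-2, Rational(1, 2))), Add(-24, -40)) = Add(Mul(-93, Mul(I, Pow(2, Rational(1, 2)))), -64) = Add(Mul(-93, I, Pow(2, Rational(1, 2))), -64) = Add(-64, Mul(-93, I, Pow(2, Rational(1, 2))))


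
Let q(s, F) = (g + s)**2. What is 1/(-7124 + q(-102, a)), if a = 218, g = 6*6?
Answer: -1/2768 ≈ -0.00036127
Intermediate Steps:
g = 36
q(s, F) = (36 + s)**2
1/(-7124 + q(-102, a)) = 1/(-7124 + (36 - 102)**2) = 1/(-7124 + (-66)**2) = 1/(-7124 + 4356) = 1/(-2768) = -1/2768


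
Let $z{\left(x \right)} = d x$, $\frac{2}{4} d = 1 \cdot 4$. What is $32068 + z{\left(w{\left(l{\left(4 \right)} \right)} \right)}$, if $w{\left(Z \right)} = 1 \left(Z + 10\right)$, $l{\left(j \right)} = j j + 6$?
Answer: $32324$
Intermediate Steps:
$d = 8$ ($d = 2 \cdot 1 \cdot 4 = 2 \cdot 4 = 8$)
$l{\left(j \right)} = 6 + j^{2}$ ($l{\left(j \right)} = j^{2} + 6 = 6 + j^{2}$)
$w{\left(Z \right)} = 10 + Z$ ($w{\left(Z \right)} = 1 \left(10 + Z\right) = 10 + Z$)
$z{\left(x \right)} = 8 x$
$32068 + z{\left(w{\left(l{\left(4 \right)} \right)} \right)} = 32068 + 8 \left(10 + \left(6 + 4^{2}\right)\right) = 32068 + 8 \left(10 + \left(6 + 16\right)\right) = 32068 + 8 \left(10 + 22\right) = 32068 + 8 \cdot 32 = 32068 + 256 = 32324$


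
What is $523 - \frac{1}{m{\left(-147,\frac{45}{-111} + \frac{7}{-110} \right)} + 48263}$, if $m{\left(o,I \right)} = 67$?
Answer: $\frac{25276589}{48330} \approx 523.0$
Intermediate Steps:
$523 - \frac{1}{m{\left(-147,\frac{45}{-111} + \frac{7}{-110} \right)} + 48263} = 523 - \frac{1}{67 + 48263} = 523 - \frac{1}{48330} = \frac{25276589}{48330}$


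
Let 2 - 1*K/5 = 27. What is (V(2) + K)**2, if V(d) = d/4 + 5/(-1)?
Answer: 67081/4 ≈ 16770.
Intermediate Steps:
K = -125 (K = 10 - 5*27 = 10 - 135 = -125)
V(d) = -5 + d/4 (V(d) = d*(1/4) + 5*(-1) = d/4 - 5 = -5 + d/4)
(V(2) + K)**2 = ((-5 + (1/4)*2) - 125)**2 = ((-5 + 1/2) - 125)**2 = (-9/2 - 125)**2 = (-259/2)**2 = 67081/4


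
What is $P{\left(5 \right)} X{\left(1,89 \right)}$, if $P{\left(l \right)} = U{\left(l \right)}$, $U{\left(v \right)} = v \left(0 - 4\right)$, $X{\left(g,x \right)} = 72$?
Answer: $-1440$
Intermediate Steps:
$U{\left(v \right)} = - 4 v$ ($U{\left(v \right)} = v \left(-4\right) = - 4 v$)
$P{\left(l \right)} = - 4 l$
$P{\left(5 \right)} X{\left(1,89 \right)} = \left(-4\right) 5 \cdot 72 = \left(-20\right) 72 = -1440$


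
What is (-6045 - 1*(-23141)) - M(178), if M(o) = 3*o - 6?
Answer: 16568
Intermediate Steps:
M(o) = -6 + 3*o
(-6045 - 1*(-23141)) - M(178) = (-6045 - 1*(-23141)) - (-6 + 3*178) = (-6045 + 23141) - (-6 + 534) = 17096 - 1*528 = 17096 - 528 = 16568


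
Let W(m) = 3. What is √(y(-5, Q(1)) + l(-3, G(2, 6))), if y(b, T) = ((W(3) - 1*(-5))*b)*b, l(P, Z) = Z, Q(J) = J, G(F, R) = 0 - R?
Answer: √194 ≈ 13.928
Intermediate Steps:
G(F, R) = -R
y(b, T) = 8*b² (y(b, T) = ((3 - 1*(-5))*b)*b = ((3 + 5)*b)*b = (8*b)*b = 8*b²)
√(y(-5, Q(1)) + l(-3, G(2, 6))) = √(8*(-5)² - 1*6) = √(8*25 - 6) = √(200 - 6) = √194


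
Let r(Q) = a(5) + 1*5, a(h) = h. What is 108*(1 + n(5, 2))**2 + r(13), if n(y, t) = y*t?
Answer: 13078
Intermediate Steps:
n(y, t) = t*y
r(Q) = 10 (r(Q) = 5 + 1*5 = 5 + 5 = 10)
108*(1 + n(5, 2))**2 + r(13) = 108*(1 + 2*5)**2 + 10 = 108*(1 + 10)**2 + 10 = 108*11**2 + 10 = 108*121 + 10 = 13068 + 10 = 13078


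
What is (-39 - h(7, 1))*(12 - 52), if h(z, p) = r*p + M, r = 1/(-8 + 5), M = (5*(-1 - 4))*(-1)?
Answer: 7640/3 ≈ 2546.7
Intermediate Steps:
M = 25 (M = (5*(-5))*(-1) = -25*(-1) = 25)
r = -1/3 (r = 1/(-3) = -1/3 ≈ -0.33333)
h(z, p) = 25 - p/3 (h(z, p) = -p/3 + 25 = 25 - p/3)
(-39 - h(7, 1))*(12 - 52) = (-39 - (25 - 1/3*1))*(12 - 52) = (-39 - (25 - 1/3))*(-40) = (-39 - 1*74/3)*(-40) = (-39 - 74/3)*(-40) = -191/3*(-40) = 7640/3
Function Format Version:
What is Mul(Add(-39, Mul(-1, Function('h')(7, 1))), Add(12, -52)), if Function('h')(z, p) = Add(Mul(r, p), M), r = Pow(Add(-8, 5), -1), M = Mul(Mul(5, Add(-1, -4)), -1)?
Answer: Rational(7640, 3) ≈ 2546.7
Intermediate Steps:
M = 25 (M = Mul(Mul(5, -5), -1) = Mul(-25, -1) = 25)
r = Rational(-1, 3) (r = Pow(-3, -1) = Rational(-1, 3) ≈ -0.33333)
Function('h')(z, p) = Add(25, Mul(Rational(-1, 3), p)) (Function('h')(z, p) = Add(Mul(Rational(-1, 3), p), 25) = Add(25, Mul(Rational(-1, 3), p)))
Mul(Add(-39, Mul(-1, Function('h')(7, 1))), Add(12, -52)) = Mul(Add(-39, Mul(-1, Add(25, Mul(Rational(-1, 3), 1)))), Add(12, -52)) = Mul(Add(-39, Mul(-1, Add(25, Rational(-1, 3)))), -40) = Mul(Add(-39, Mul(-1, Rational(74, 3))), -40) = Mul(Add(-39, Rational(-74, 3)), -40) = Mul(Rational(-191, 3), -40) = Rational(7640, 3)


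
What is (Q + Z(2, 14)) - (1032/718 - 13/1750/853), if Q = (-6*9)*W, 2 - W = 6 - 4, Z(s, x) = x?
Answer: 6732307167/535897250 ≈ 12.563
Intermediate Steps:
W = 0 (W = 2 - (6 - 4) = 2 - 1*2 = 2 - 2 = 0)
Q = 0 (Q = -6*9*0 = -54*0 = 0)
(Q + Z(2, 14)) - (1032/718 - 13/1750/853) = (0 + 14) - (1032/718 - 13/1750/853) = 14 - (1032*(1/718) - 13*1/1750*(1/853)) = 14 - (516/359 - 13/1750*1/853) = 14 - (516/359 - 13/1492750) = 14 - 1*770254333/535897250 = 14 - 770254333/535897250 = 6732307167/535897250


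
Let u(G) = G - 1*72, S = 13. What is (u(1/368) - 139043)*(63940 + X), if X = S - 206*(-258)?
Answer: -5994905949219/368 ≈ -1.6291e+10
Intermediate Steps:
u(G) = -72 + G (u(G) = G - 72 = -72 + G)
X = 53161 (X = 13 - 206*(-258) = 13 + 53148 = 53161)
(u(1/368) - 139043)*(63940 + X) = ((-72 + 1/368) - 139043)*(63940 + 53161) = ((-72 + 1/368) - 139043)*117101 = (-26495/368 - 139043)*117101 = -51194319/368*117101 = -5994905949219/368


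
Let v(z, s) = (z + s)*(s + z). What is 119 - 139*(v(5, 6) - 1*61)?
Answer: -8221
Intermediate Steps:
v(z, s) = (s + z)² (v(z, s) = (s + z)*(s + z) = (s + z)²)
119 - 139*(v(5, 6) - 1*61) = 119 - 139*((6 + 5)² - 1*61) = 119 - 139*(11² - 61) = 119 - 139*(121 - 61) = 119 - 139*60 = 119 - 8340 = -8221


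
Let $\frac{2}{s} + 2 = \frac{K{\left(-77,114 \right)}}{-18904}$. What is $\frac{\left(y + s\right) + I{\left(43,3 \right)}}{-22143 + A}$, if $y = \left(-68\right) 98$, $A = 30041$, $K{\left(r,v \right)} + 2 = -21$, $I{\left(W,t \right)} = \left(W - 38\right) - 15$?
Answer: $- \frac{126107449}{149212965} \approx -0.84515$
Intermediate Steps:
$I{\left(W,t \right)} = -53 + W$ ($I{\left(W,t \right)} = \left(-38 + W\right) - 15 = -53 + W$)
$K{\left(r,v \right)} = -23$ ($K{\left(r,v \right)} = -2 - 21 = -23$)
$y = -6664$
$s = - \frac{37808}{37785}$ ($s = \frac{2}{-2 - \frac{23}{-18904}} = \frac{2}{-2 - - \frac{23}{18904}} = \frac{2}{-2 + \frac{23}{18904}} = \frac{2}{- \frac{37785}{18904}} = 2 \left(- \frac{18904}{37785}\right) = - \frac{37808}{37785} \approx -1.0006$)
$\frac{\left(y + s\right) + I{\left(43,3 \right)}}{-22143 + A} = \frac{\left(-6664 - \frac{37808}{37785}\right) + \left(-53 + 43\right)}{-22143 + 30041} = \frac{- \frac{251837048}{37785} - 10}{7898} = \left(- \frac{252214898}{37785}\right) \frac{1}{7898} = - \frac{126107449}{149212965}$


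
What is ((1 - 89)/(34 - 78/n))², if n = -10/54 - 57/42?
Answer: 658025104/607770409 ≈ 1.0827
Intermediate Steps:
n = -583/378 (n = -10*1/54 - 57*1/42 = -5/27 - 19/14 = -583/378 ≈ -1.5423)
((1 - 89)/(34 - 78/n))² = ((1 - 89)/(34 - 78/(-583/378)))² = (-88/(34 - 78*(-378/583)))² = (-88/(34 + 29484/583))² = (-88/49306/583)² = (-88*583/49306)² = (-25652/24653)² = 658025104/607770409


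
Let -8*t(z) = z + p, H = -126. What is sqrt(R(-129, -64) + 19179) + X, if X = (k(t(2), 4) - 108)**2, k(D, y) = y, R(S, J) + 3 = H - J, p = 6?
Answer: 10816 + sqrt(19114) ≈ 10954.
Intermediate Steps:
t(z) = -3/4 - z/8 (t(z) = -(z + 6)/8 = -(6 + z)/8 = -3/4 - z/8)
R(S, J) = -129 - J (R(S, J) = -3 + (-126 - J) = -129 - J)
X = 10816 (X = (4 - 108)**2 = (-104)**2 = 10816)
sqrt(R(-129, -64) + 19179) + X = sqrt((-129 - 1*(-64)) + 19179) + 10816 = sqrt((-129 + 64) + 19179) + 10816 = sqrt(-65 + 19179) + 10816 = sqrt(19114) + 10816 = 10816 + sqrt(19114)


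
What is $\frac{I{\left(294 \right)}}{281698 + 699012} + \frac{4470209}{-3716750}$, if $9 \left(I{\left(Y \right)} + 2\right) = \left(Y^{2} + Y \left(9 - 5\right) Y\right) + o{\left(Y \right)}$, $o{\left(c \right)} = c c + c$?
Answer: $- \frac{1250907205817}{1093516167750} \approx -1.1439$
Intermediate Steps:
$o{\left(c \right)} = c + c^{2}$ ($o{\left(c \right)} = c^{2} + c = c + c^{2}$)
$I{\left(Y \right)} = -2 + \frac{5 Y^{2}}{9} + \frac{Y \left(1 + Y\right)}{9}$ ($I{\left(Y \right)} = -2 + \frac{\left(Y^{2} + Y \left(9 - 5\right) Y\right) + Y \left(1 + Y\right)}{9} = -2 + \frac{\left(Y^{2} + Y 4 Y\right) + Y \left(1 + Y\right)}{9} = -2 + \frac{\left(Y^{2} + 4 Y Y\right) + Y \left(1 + Y\right)}{9} = -2 + \frac{\left(Y^{2} + 4 Y^{2}\right) + Y \left(1 + Y\right)}{9} = -2 + \frac{5 Y^{2} + Y \left(1 + Y\right)}{9} = -2 + \left(\frac{5 Y^{2}}{9} + \frac{Y \left(1 + Y\right)}{9}\right) = -2 + \frac{5 Y^{2}}{9} + \frac{Y \left(1 + Y\right)}{9}$)
$\frac{I{\left(294 \right)}}{281698 + 699012} + \frac{4470209}{-3716750} = \frac{-2 + \frac{1}{9} \cdot 294 + \frac{2 \cdot 294^{2}}{3}}{281698 + 699012} + \frac{4470209}{-3716750} = \frac{-2 + \frac{98}{3} + \frac{2}{3} \cdot 86436}{980710} + 4470209 \left(- \frac{1}{3716750}\right) = \left(-2 + \frac{98}{3} + 57624\right) \frac{1}{980710} - \frac{4470209}{3716750} = \frac{172964}{3} \cdot \frac{1}{980710} - \frac{4470209}{3716750} = \frac{86482}{1471065} - \frac{4470209}{3716750} = - \frac{1250907205817}{1093516167750}$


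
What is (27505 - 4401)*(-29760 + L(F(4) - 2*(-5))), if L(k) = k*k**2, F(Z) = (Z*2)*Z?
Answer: 1024154112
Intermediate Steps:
F(Z) = 2*Z**2 (F(Z) = (2*Z)*Z = 2*Z**2)
L(k) = k**3
(27505 - 4401)*(-29760 + L(F(4) - 2*(-5))) = (27505 - 4401)*(-29760 + (2*4**2 - 2*(-5))**3) = 23104*(-29760 + (2*16 + 10)**3) = 23104*(-29760 + (32 + 10)**3) = 23104*(-29760 + 42**3) = 23104*(-29760 + 74088) = 23104*44328 = 1024154112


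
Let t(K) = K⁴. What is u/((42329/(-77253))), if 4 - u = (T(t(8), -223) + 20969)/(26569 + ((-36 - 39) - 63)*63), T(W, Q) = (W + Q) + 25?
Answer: -327503559/68784625 ≈ -4.7613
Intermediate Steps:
T(W, Q) = 25 + Q + W (T(W, Q) = (Q + W) + 25 = 25 + Q + W)
u = 46633/17875 (u = 4 - ((25 - 223 + 8⁴) + 20969)/(26569 + ((-36 - 39) - 63)*63) = 4 - ((25 - 223 + 4096) + 20969)/(26569 + (-75 - 63)*63) = 4 - (3898 + 20969)/(26569 - 138*63) = 4 - 24867/(26569 - 8694) = 4 - 24867/17875 = 46633/17875 ≈ 2.6088)
u/((42329/(-77253))) = 46633/(17875*((42329/(-77253)))) = 46633/(17875*((42329*(-1/77253)))) = 46633/(17875*(-42329/77253)) = (46633/17875)*(-77253/42329) = -327503559/68784625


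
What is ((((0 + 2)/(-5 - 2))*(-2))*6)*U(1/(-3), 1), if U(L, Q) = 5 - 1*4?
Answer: 24/7 ≈ 3.4286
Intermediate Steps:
U(L, Q) = 1 (U(L, Q) = 5 - 4 = 1)
((((0 + 2)/(-5 - 2))*(-2))*6)*U(1/(-3), 1) = ((((0 + 2)/(-5 - 2))*(-2))*6)*1 = (((2/(-7))*(-2))*6)*1 = (((2*(-1/7))*(-2))*6)*1 = (-2/7*(-2)*6)*1 = ((4/7)*6)*1 = (24/7)*1 = 24/7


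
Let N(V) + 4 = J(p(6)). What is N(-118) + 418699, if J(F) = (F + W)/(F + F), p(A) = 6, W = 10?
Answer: 1256089/3 ≈ 4.1870e+5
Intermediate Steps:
J(F) = (10 + F)/(2*F) (J(F) = (F + 10)/(F + F) = (10 + F)/((2*F)) = (10 + F)*(1/(2*F)) = (10 + F)/(2*F))
N(V) = -8/3 (N(V) = -4 + (1/2)*(10 + 6)/6 = -4 + (1/2)*(1/6)*16 = -4 + 4/3 = -8/3)
N(-118) + 418699 = -8/3 + 418699 = 1256089/3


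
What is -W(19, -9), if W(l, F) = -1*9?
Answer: 9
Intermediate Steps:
W(l, F) = -9
-W(19, -9) = -1*(-9) = 9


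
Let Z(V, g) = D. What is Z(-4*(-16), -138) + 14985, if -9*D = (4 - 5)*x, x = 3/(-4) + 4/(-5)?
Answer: 2697269/180 ≈ 14985.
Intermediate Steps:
x = -31/20 (x = 3*(-¼) + 4*(-⅕) = -¾ - ⅘ = -31/20 ≈ -1.5500)
D = -31/180 (D = -(4 - 5)*(-31)/(9*20) = -(-1)*(-31)/(9*20) = -⅑*31/20 = -31/180 ≈ -0.17222)
Z(V, g) = -31/180
Z(-4*(-16), -138) + 14985 = -31/180 + 14985 = 2697269/180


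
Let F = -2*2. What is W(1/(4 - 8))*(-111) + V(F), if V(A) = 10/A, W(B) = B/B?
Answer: -227/2 ≈ -113.50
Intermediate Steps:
W(B) = 1
F = -4
W(1/(4 - 8))*(-111) + V(F) = 1*(-111) + 10/(-4) = -111 + 10*(-¼) = -111 - 5/2 = -227/2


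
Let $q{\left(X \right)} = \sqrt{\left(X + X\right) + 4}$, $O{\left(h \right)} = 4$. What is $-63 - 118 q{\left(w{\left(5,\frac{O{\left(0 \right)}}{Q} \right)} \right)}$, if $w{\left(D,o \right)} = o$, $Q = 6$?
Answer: $-63 - \frac{472 \sqrt{3}}{3} \approx -335.51$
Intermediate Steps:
$q{\left(X \right)} = \sqrt{4 + 2 X}$ ($q{\left(X \right)} = \sqrt{2 X + 4} = \sqrt{4 + 2 X}$)
$-63 - 118 q{\left(w{\left(5,\frac{O{\left(0 \right)}}{Q} \right)} \right)} = -63 - 118 \sqrt{4 + 2 \cdot \frac{4}{6}} = -63 - 118 \sqrt{4 + 2 \cdot 4 \cdot \frac{1}{6}} = -63 - 118 \sqrt{4 + 2 \cdot \frac{2}{3}} = -63 - 118 \sqrt{4 + \frac{4}{3}} = -63 - 118 \sqrt{\frac{16}{3}} = -63 - 118 \frac{4 \sqrt{3}}{3} = -63 - \frac{472 \sqrt{3}}{3}$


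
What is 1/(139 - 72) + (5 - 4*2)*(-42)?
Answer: 8443/67 ≈ 126.01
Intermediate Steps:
1/(139 - 72) + (5 - 4*2)*(-42) = 1/67 + (5 - 8)*(-42) = 1/67 - 3*(-42) = 1/67 + 126 = 8443/67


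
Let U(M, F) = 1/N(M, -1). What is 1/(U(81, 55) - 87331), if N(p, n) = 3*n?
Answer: -3/261994 ≈ -1.1451e-5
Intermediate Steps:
U(M, F) = -⅓ (U(M, F) = 1/(3*(-1)) = 1/(-3) = -⅓)
1/(U(81, 55) - 87331) = 1/(-⅓ - 87331) = 1/(-261994/3) = -3/261994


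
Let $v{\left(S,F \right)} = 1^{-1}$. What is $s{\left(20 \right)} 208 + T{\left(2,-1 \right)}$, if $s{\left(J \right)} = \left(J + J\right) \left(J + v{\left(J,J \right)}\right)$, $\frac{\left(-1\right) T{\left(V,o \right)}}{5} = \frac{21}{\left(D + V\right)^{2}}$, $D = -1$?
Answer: $174615$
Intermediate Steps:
$v{\left(S,F \right)} = 1$
$T{\left(V,o \right)} = - \frac{105}{\left(-1 + V\right)^{2}}$ ($T{\left(V,o \right)} = - 5 \frac{21}{\left(-1 + V\right)^{2}} = - \frac{105}{\left(-1 + V\right)^{2}}$)
$s{\left(J \right)} = 2 J \left(1 + J\right)$ ($s{\left(J \right)} = \left(J + J\right) \left(J + 1\right) = 2 J \left(1 + J\right)$)
$s{\left(20 \right)} 208 + T{\left(2,-1 \right)} = 2 \cdot 20 \left(1 + 20\right) 208 - \frac{105}{\left(-1 + 2\right)^{2}} = 2 \cdot 20 \cdot 21 \cdot 208 - 105 \cdot 1^{-2} = 840 \cdot 208 - 105 = 174720 - 105 = 174615$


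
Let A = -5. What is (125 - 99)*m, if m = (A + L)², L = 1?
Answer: 416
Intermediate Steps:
m = 16 (m = (-5 + 1)² = (-4)² = 16)
(125 - 99)*m = (125 - 99)*16 = 26*16 = 416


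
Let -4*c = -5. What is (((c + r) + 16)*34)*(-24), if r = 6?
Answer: -18972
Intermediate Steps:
c = 5/4 (c = -1/4*(-5) = 5/4 ≈ 1.2500)
(((c + r) + 16)*34)*(-24) = (((5/4 + 6) + 16)*34)*(-24) = ((29/4 + 16)*34)*(-24) = ((93/4)*34)*(-24) = (1581/2)*(-24) = -18972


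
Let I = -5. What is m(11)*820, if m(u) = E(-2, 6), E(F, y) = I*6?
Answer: -24600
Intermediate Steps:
E(F, y) = -30 (E(F, y) = -5*6 = -30)
m(u) = -30
m(11)*820 = -30*820 = -24600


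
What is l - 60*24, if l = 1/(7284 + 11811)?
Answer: -27496799/19095 ≈ -1440.0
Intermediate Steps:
l = 1/19095 ≈ 5.2370e-5
l - 60*24 = 1/19095 - 60*24 = 1/19095 - 1*1440 = 1/19095 - 1440 = -27496799/19095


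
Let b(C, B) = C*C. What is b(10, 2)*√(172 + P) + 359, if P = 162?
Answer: 359 + 100*√334 ≈ 2186.6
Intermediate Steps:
b(C, B) = C²
b(10, 2)*√(172 + P) + 359 = 10²*√(172 + 162) + 359 = 100*√334 + 359 = 359 + 100*√334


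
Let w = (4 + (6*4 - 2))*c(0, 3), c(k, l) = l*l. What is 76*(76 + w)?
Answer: 23560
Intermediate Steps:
c(k, l) = l²
w = 234 (w = (4 + (6*4 - 2))*3² = (4 + (24 - 2))*9 = (4 + 22)*9 = 26*9 = 234)
76*(76 + w) = 76*(76 + 234) = 76*310 = 23560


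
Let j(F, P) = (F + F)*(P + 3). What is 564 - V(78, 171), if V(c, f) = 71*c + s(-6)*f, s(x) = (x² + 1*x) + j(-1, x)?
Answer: -11130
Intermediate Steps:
j(F, P) = 2*F*(3 + P) (j(F, P) = (2*F)*(3 + P) = 2*F*(3 + P))
s(x) = -6 + x² - x (s(x) = (x² + 1*x) + 2*(-1)*(3 + x) = (x² + x) + (-6 - 2*x) = (x + x²) + (-6 - 2*x) = -6 + x² - x)
V(c, f) = 36*f + 71*c (V(c, f) = 71*c + (-6 + (-6)² - 1*(-6))*f = 71*c + (-6 + 36 + 6)*f = 71*c + 36*f = 36*f + 71*c)
564 - V(78, 171) = 564 - (36*171 + 71*78) = 564 - (6156 + 5538) = 564 - 1*11694 = 564 - 11694 = -11130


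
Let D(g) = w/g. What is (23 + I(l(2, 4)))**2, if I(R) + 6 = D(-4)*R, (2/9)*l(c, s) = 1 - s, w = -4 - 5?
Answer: 11449/64 ≈ 178.89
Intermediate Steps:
w = -9
l(c, s) = 9/2 - 9*s/2 (l(c, s) = 9*(1 - s)/2 = 9/2 - 9*s/2)
D(g) = -9/g
I(R) = -6 + 9*R/4 (I(R) = -6 + (-9/(-4))*R = -6 + (-9*(-1/4))*R = -6 + 9*R/4)
(23 + I(l(2, 4)))**2 = (23 + (-6 + 9*(9/2 - 9/2*4)/4))**2 = (23 + (-6 + 9*(9/2 - 18)/4))**2 = (23 + (-6 + (9/4)*(-27/2)))**2 = (23 + (-6 - 243/8))**2 = (23 - 291/8)**2 = (-107/8)**2 = 11449/64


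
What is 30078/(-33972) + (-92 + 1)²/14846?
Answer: -529538/1616501 ≈ -0.32758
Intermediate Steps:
30078/(-33972) + (-92 + 1)²/14846 = 30078*(-1/33972) + (-91)²*(1/14846) = -5013/5662 + 8281*(1/14846) = -5013/5662 + 637/1142 = -529538/1616501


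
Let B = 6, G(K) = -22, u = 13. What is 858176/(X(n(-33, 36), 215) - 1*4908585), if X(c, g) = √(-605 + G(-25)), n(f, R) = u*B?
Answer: -31912347280/182531868961 - 19504*I*√627/547595606883 ≈ -0.17483 - 8.9186e-7*I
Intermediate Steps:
n(f, R) = 78 (n(f, R) = 13*6 = 78)
X(c, g) = I*√627 (X(c, g) = √(-605 - 22) = √(-627) = I*√627)
858176/(X(n(-33, 36), 215) - 1*4908585) = 858176/(I*√627 - 1*4908585) = 858176/(I*√627 - 4908585) = 858176/(-4908585 + I*√627)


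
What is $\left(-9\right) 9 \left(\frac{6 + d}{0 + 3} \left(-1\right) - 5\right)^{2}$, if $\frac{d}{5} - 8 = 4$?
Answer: $-59049$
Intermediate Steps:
$d = 60$ ($d = 40 + 5 \cdot 4 = 40 + 20 = 60$)
$\left(-9\right) 9 \left(\frac{6 + d}{0 + 3} \left(-1\right) - 5\right)^{2} = \left(-9\right) 9 \left(\frac{6 + 60}{0 + 3} \left(-1\right) - 5\right)^{2} = - 81 \left(\frac{66}{3} \left(-1\right) - 5\right)^{2} = - 81 \left(66 \cdot \frac{1}{3} \left(-1\right) - 5\right)^{2} = - 81 \left(22 \left(-1\right) - 5\right)^{2} = - 81 \left(-22 - 5\right)^{2} = - 81 \left(-27\right)^{2} = \left(-81\right) 729 = -59049$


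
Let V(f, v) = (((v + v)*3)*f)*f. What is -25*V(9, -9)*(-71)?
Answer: -7763850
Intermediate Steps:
V(f, v) = 6*v*f² (V(f, v) = (((2*v)*3)*f)*f = ((6*v)*f)*f = (6*f*v)*f = 6*v*f²)
-25*V(9, -9)*(-71) = -150*(-9)*9²*(-71) = -150*(-9)*81*(-71) = -25*(-4374)*(-71) = 109350*(-71) = -7763850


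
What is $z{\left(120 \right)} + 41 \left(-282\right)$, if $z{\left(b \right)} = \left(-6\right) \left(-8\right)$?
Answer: $-11514$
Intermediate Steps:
$z{\left(b \right)} = 48$
$z{\left(120 \right)} + 41 \left(-282\right) = 48 + 41 \left(-282\right) = 48 - 11562 = -11514$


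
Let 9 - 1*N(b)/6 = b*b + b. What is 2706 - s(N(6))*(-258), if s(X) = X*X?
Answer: 10117338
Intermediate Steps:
N(b) = 54 - 6*b - 6*b² (N(b) = 54 - 6*(b*b + b) = 54 - 6*(b² + b) = 54 - 6*(b + b²) = 54 + (-6*b - 6*b²) = 54 - 6*b - 6*b²)
s(X) = X²
2706 - s(N(6))*(-258) = 2706 - (54 - 6*6 - 6*6²)²*(-258) = 2706 - (54 - 36 - 6*36)²*(-258) = 2706 - (54 - 36 - 216)²*(-258) = 2706 - (-198)²*(-258) = 2706 - 39204*(-258) = 2706 - 1*(-10114632) = 2706 + 10114632 = 10117338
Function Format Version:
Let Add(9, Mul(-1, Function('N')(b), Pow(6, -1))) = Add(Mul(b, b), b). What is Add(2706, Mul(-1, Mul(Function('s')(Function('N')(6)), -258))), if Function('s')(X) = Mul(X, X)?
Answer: 10117338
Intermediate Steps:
Function('N')(b) = Add(54, Mul(-6, b), Mul(-6, Pow(b, 2))) (Function('N')(b) = Add(54, Mul(-6, Add(Mul(b, b), b))) = Add(54, Mul(-6, Add(Pow(b, 2), b))) = Add(54, Mul(-6, Add(b, Pow(b, 2)))) = Add(54, Add(Mul(-6, b), Mul(-6, Pow(b, 2)))) = Add(54, Mul(-6, b), Mul(-6, Pow(b, 2))))
Function('s')(X) = Pow(X, 2)
Add(2706, Mul(-1, Mul(Function('s')(Function('N')(6)), -258))) = Add(2706, Mul(-1, Mul(Pow(Add(54, Mul(-6, 6), Mul(-6, Pow(6, 2))), 2), -258))) = Add(2706, Mul(-1, Mul(Pow(Add(54, -36, Mul(-6, 36)), 2), -258))) = Add(2706, Mul(-1, Mul(Pow(Add(54, -36, -216), 2), -258))) = Add(2706, Mul(-1, Mul(Pow(-198, 2), -258))) = Add(2706, Mul(-1, Mul(39204, -258))) = Add(2706, Mul(-1, -10114632)) = Add(2706, 10114632) = 10117338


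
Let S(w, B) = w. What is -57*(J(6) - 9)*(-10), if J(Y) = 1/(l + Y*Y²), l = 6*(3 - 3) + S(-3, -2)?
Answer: -364040/71 ≈ -5127.3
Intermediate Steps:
l = -3 (l = 6*(3 - 3) - 3 = 6*0 - 3 = 0 - 3 = -3)
J(Y) = 1/(-3 + Y³) (J(Y) = 1/(-3 + Y*Y²) = 1/(-3 + Y³))
-57*(J(6) - 9)*(-10) = -57*(1/(-3 + 6³) - 9)*(-10) = -57*(1/(-3 + 216) - 9)*(-10) = -57*(1/213 - 9)*(-10) = -(-36404)*(-10)/71 = -57*19160/213 = -364040/71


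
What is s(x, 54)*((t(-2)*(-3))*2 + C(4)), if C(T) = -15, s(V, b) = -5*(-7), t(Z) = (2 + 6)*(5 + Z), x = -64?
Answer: -5565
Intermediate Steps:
t(Z) = 40 + 8*Z (t(Z) = 8*(5 + Z) = 40 + 8*Z)
s(V, b) = 35
s(x, 54)*((t(-2)*(-3))*2 + C(4)) = 35*(((40 + 8*(-2))*(-3))*2 - 15) = 35*(((40 - 16)*(-3))*2 - 15) = 35*((24*(-3))*2 - 15) = 35*(-72*2 - 15) = 35*(-144 - 15) = 35*(-159) = -5565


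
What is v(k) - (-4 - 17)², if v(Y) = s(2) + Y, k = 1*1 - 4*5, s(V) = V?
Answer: -458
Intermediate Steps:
k = -19 (k = 1 - 20 = -19)
v(Y) = 2 + Y
v(k) - (-4 - 17)² = (2 - 19) - (-4 - 17)² = -17 - 1*(-21)² = -17 - 1*441 = -17 - 441 = -458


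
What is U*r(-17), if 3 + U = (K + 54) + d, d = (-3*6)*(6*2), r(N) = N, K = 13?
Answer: 2584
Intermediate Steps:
d = -216 (d = -18*12 = -216)
U = -152 (U = -3 + ((13 + 54) - 216) = -3 + (67 - 216) = -3 - 149 = -152)
U*r(-17) = -152*(-17) = 2584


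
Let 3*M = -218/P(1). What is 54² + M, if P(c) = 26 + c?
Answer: 235978/81 ≈ 2913.3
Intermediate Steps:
M = -218/81 (M = (-218/(26 + 1))/3 = (-218/27)/3 = (-218*1/27)/3 = (⅓)*(-218/27) = -218/81 ≈ -2.6914)
54² + M = 54² - 218/81 = 2916 - 218/81 = 235978/81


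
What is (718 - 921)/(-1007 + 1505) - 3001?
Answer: -1494701/498 ≈ -3001.4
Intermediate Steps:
(718 - 921)/(-1007 + 1505) - 3001 = -203/498 - 3001 = -1494701/498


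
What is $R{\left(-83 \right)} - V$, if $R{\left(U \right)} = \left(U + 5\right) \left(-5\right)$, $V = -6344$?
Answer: $6734$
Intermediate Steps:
$R{\left(U \right)} = -25 - 5 U$ ($R{\left(U \right)} = \left(5 + U\right) \left(-5\right) = -25 - 5 U$)
$R{\left(-83 \right)} - V = \left(-25 - -415\right) - -6344 = \left(-25 + 415\right) + 6344 = 390 + 6344 = 6734$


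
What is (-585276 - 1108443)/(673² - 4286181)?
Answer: 1693719/3833252 ≈ 0.44185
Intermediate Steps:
(-585276 - 1108443)/(673² - 4286181) = -1693719/(452929 - 4286181) = -1693719/(-3833252) = -1693719*(-1/3833252) = 1693719/3833252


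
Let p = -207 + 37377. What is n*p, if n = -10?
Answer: -371700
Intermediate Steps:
p = 37170
n*p = -10*37170 = -371700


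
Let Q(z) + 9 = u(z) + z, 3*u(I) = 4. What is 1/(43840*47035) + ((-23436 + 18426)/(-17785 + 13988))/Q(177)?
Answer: 7748019590219/994342521953600 ≈ 0.0077921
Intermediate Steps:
u(I) = 4/3 (u(I) = (⅓)*4 = 4/3)
Q(z) = -23/3 + z (Q(z) = -9 + (4/3 + z) = -23/3 + z)
1/(43840*47035) + ((-23436 + 18426)/(-17785 + 13988))/Q(177) = 1/(43840*47035) + ((-23436 + 18426)/(-17785 + 13988))/(-23/3 + 177) = (1/43840)*(1/47035) + (-5010/(-3797))/(508/3) = 1/2062014400 - 5010*(-1/3797)*(3/508) = 1/2062014400 + (5010/3797)*(3/508) = 1/2062014400 + 7515/964438 = 7748019590219/994342521953600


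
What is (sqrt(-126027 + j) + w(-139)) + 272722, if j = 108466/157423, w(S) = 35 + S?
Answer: 272618 + I*sqrt(3123184156035965)/157423 ≈ 2.7262e+5 + 355.0*I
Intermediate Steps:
j = 108466/157423 (j = 108466*(1/157423) = 108466/157423 ≈ 0.68901)
(sqrt(-126027 + j) + w(-139)) + 272722 = (sqrt(-126027 + 108466/157423) + (35 - 139)) + 272722 = (sqrt(-19839439955/157423) - 104) + 272722 = (I*sqrt(3123184156035965)/157423 - 104) + 272722 = (-104 + I*sqrt(3123184156035965)/157423) + 272722 = 272618 + I*sqrt(3123184156035965)/157423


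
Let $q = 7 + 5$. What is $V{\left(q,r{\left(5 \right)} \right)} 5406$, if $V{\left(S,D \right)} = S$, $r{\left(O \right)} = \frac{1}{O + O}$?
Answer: $64872$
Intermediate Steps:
$r{\left(O \right)} = \frac{1}{2 O}$
$q = 12$
$V{\left(q,r{\left(5 \right)} \right)} 5406 = 12 \cdot 5406 = 64872$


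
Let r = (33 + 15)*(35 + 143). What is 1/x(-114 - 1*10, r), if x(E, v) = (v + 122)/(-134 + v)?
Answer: 4205/4333 ≈ 0.97046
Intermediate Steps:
r = 8544 (r = 48*178 = 8544)
x(E, v) = (122 + v)/(-134 + v)
1/x(-114 - 1*10, r) = 1/((122 + 8544)/(-134 + 8544)) = 1/(8666/8410) = 1/((1/8410)*8666) = 1/(4333/4205) = 4205/4333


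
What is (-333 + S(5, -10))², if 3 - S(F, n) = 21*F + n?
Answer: 180625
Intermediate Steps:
S(F, n) = 3 - n - 21*F (S(F, n) = 3 - (21*F + n) = 3 - (n + 21*F) = 3 + (-n - 21*F) = 3 - n - 21*F)
(-333 + S(5, -10))² = (-333 + (3 - 1*(-10) - 21*5))² = (-333 + (3 + 10 - 105))² = (-333 - 92)² = (-425)² = 180625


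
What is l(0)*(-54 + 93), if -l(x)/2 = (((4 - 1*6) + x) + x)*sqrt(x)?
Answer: 0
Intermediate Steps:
l(x) = -2*sqrt(x)*(-2 + 2*x) (l(x) = -2*(((4 - 1*6) + x) + x)*sqrt(x) = -2*(((4 - 6) + x) + x)*sqrt(x) = -2*((-2 + x) + x)*sqrt(x) = -2*(-2 + 2*x)*sqrt(x) = -2*sqrt(x)*(-2 + 2*x))
l(0)*(-54 + 93) = (4*sqrt(0)*(1 - 1*0))*(-54 + 93) = (4*0*(1 + 0))*39 = (4*0*1)*39 = 0*39 = 0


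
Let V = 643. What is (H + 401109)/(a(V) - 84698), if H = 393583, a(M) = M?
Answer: -794692/84055 ≈ -9.4544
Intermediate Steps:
(H + 401109)/(a(V) - 84698) = (393583 + 401109)/(643 - 84698) = 794692/(-84055) = 794692*(-1/84055) = -794692/84055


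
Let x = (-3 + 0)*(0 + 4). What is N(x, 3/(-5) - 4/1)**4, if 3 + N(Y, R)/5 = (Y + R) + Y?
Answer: 623201296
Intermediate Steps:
x = -12 (x = -3*4 = -12)
N(Y, R) = -15 + 5*R + 10*Y (N(Y, R) = -15 + 5*((Y + R) + Y) = -15 + 5*((R + Y) + Y) = -15 + 5*(R + 2*Y) = -15 + (5*R + 10*Y) = -15 + 5*R + 10*Y)
N(x, 3/(-5) - 4/1)**4 = (-15 + 5*(3/(-5) - 4/1) + 10*(-12))**4 = (-15 + 5*(3*(-1/5) - 4*1) - 120)**4 = (-15 + 5*(-3/5 - 4) - 120)**4 = (-15 + 5*(-23/5) - 120)**4 = (-15 - 23 - 120)**4 = (-158)**4 = 623201296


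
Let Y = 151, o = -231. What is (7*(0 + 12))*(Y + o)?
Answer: -6720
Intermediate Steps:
(7*(0 + 12))*(Y + o) = (7*(0 + 12))*(151 - 231) = (7*12)*(-80) = 84*(-80) = -6720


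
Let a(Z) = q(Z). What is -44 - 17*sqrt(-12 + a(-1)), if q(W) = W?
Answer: -44 - 17*I*sqrt(13) ≈ -44.0 - 61.294*I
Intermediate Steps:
a(Z) = Z
-44 - 17*sqrt(-12 + a(-1)) = -44 - 17*sqrt(-12 - 1) = -44 - 17*I*sqrt(13)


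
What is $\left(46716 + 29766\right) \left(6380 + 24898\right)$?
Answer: $2392203996$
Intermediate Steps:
$\left(46716 + 29766\right) \left(6380 + 24898\right) = 76482 \cdot 31278 = 2392203996$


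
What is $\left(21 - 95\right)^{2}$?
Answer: $5476$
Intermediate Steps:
$\left(21 - 95\right)^{2} = \left(-74\right)^{2} = 5476$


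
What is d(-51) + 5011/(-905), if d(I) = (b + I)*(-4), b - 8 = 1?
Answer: 147029/905 ≈ 162.46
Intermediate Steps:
b = 9 (b = 8 + 1 = 9)
d(I) = -36 - 4*I (d(I) = (9 + I)*(-4) = -36 - 4*I)
d(-51) + 5011/(-905) = (-36 - 4*(-51)) + 5011/(-905) = (-36 + 204) + 5011*(-1/905) = 168 - 5011/905 = 147029/905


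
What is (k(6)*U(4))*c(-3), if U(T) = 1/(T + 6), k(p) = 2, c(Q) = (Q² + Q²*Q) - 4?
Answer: -22/5 ≈ -4.4000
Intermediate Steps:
c(Q) = -4 + Q² + Q³ (c(Q) = (Q² + Q³) - 4 = -4 + Q² + Q³)
U(T) = 1/(6 + T)
(k(6)*U(4))*c(-3) = (2/(6 + 4))*(-4 + (-3)² + (-3)³) = (2/10)*(-4 + 9 - 27) = (2*(⅒))*(-22) = (⅕)*(-22) = -22/5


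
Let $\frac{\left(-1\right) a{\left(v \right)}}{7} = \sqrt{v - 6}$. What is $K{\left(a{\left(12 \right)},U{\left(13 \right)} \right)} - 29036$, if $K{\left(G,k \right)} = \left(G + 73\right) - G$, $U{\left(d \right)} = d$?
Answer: $-28963$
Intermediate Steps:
$a{\left(v \right)} = - 7 \sqrt{-6 + v}$ ($a{\left(v \right)} = - 7 \sqrt{v - 6} = - 7 \sqrt{-6 + v}$)
$K{\left(G,k \right)} = 73$ ($K{\left(G,k \right)} = \left(73 + G\right) - G = 73$)
$K{\left(a{\left(12 \right)},U{\left(13 \right)} \right)} - 29036 = 73 - 29036 = -28963$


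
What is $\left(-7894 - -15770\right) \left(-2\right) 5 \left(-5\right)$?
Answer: $393800$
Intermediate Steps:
$\left(-7894 - -15770\right) \left(-2\right) 5 \left(-5\right) = \left(-7894 + 15770\right) \left(\left(-10\right) \left(-5\right)\right) = 7876 \cdot 50 = 393800$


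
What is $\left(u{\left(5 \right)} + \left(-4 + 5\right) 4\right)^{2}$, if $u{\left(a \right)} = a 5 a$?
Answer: $16641$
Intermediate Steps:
$u{\left(a \right)} = 5 a^{2}$ ($u{\left(a \right)} = 5 a a = 5 a^{2}$)
$\left(u{\left(5 \right)} + \left(-4 + 5\right) 4\right)^{2} = \left(5 \cdot 5^{2} + \left(-4 + 5\right) 4\right)^{2} = \left(5 \cdot 25 + 1 \cdot 4\right)^{2} = \left(125 + 4\right)^{2} = 129^{2} = 16641$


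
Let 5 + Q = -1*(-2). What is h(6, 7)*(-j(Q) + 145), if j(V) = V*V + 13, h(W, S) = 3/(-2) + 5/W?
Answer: -82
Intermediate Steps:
Q = -3 (Q = -5 - 1*(-2) = -5 + 2 = -3)
h(W, S) = -3/2 + 5/W (h(W, S) = 3*(-½) + 5/W = -3/2 + 5/W)
j(V) = 13 + V² (j(V) = V² + 13 = 13 + V²)
h(6, 7)*(-j(Q) + 145) = (-3/2 + 5/6)*(-(13 + (-3)²) + 145) = (-3/2 + 5*(⅙))*(-(13 + 9) + 145) = (-3/2 + ⅚)*(-1*22 + 145) = -2*(-22 + 145)/3 = -⅔*123 = -82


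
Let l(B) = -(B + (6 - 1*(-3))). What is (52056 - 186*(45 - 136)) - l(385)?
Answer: 69376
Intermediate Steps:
l(B) = -9 - B (l(B) = -(B + (6 + 3)) = -(B + 9) = -(9 + B) = -9 - B)
(52056 - 186*(45 - 136)) - l(385) = (52056 - 186*(45 - 136)) - (-9 - 1*385) = (52056 - 186*(-91)) - (-9 - 385) = (52056 + 16926) - 1*(-394) = 68982 + 394 = 69376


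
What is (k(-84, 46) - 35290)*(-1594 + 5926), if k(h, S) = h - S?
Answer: -153439440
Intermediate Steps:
(k(-84, 46) - 35290)*(-1594 + 5926) = ((-84 - 1*46) - 35290)*(-1594 + 5926) = ((-84 - 46) - 35290)*4332 = (-130 - 35290)*4332 = -35420*4332 = -153439440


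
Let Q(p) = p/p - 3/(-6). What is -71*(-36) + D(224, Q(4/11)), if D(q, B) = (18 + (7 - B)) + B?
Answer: 2581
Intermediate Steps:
Q(p) = 3/2 (Q(p) = 1 - 3*(-⅙) = 1 + ½ = 3/2)
D(q, B) = 25 (D(q, B) = (25 - B) + B = 25)
-71*(-36) + D(224, Q(4/11)) = -71*(-36) + 25 = 2556 + 25 = 2581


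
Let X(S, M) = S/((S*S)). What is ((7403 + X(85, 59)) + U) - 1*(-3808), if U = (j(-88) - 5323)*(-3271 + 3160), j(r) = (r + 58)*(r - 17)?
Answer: 21455191/85 ≈ 2.5241e+5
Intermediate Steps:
j(r) = (-17 + r)*(58 + r) (j(r) = (58 + r)*(-17 + r) = (-17 + r)*(58 + r))
U = 241203 (U = ((-986 + (-88)² + 41*(-88)) - 5323)*(-3271 + 3160) = ((-986 + 7744 - 3608) - 5323)*(-111) = (3150 - 5323)*(-111) = -2173*(-111) = 241203)
X(S, M) = 1/S (X(S, M) = S/(S²) = S/S² = 1/S)
((7403 + X(85, 59)) + U) - 1*(-3808) = ((7403 + 1/85) + 241203) - 1*(-3808) = ((7403 + 1/85) + 241203) + 3808 = (629256/85 + 241203) + 3808 = 21131511/85 + 3808 = 21455191/85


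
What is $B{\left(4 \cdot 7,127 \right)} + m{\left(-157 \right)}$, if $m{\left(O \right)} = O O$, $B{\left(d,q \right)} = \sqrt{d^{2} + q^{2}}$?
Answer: $24649 + \sqrt{16913} \approx 24779.0$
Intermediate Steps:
$m{\left(O \right)} = O^{2}$
$B{\left(4 \cdot 7,127 \right)} + m{\left(-157 \right)} = \sqrt{\left(4 \cdot 7\right)^{2} + 127^{2}} + \left(-157\right)^{2} = \sqrt{28^{2} + 16129} + 24649 = \sqrt{784 + 16129} + 24649 = \sqrt{16913} + 24649 = 24649 + \sqrt{16913}$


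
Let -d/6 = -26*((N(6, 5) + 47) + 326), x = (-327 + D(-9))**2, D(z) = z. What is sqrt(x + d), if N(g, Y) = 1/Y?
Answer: 6*sqrt(118830)/5 ≈ 413.66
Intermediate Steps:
x = 112896 (x = (-327 - 9)**2 = (-336)**2 = 112896)
d = 291096/5 (d = -(-156)*((1/5 + 47) + 326) = -(-156)*(236/5 + 326) = -(-156)*1866/5 = -6*(-48516/5) = 291096/5 ≈ 58219.)
sqrt(x + d) = sqrt(112896 + 291096/5) = sqrt(855576/5) = 6*sqrt(118830)/5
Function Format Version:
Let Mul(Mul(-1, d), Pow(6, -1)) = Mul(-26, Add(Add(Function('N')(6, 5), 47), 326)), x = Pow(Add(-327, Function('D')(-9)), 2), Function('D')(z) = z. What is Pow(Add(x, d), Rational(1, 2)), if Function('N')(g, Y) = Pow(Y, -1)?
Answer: Mul(Rational(6, 5), Pow(118830, Rational(1, 2))) ≈ 413.66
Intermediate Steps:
x = 112896 (x = Pow(Add(-327, -9), 2) = Pow(-336, 2) = 112896)
d = Rational(291096, 5) (d = Mul(-6, Mul(-26, Add(Add(Pow(5, -1), 47), 326))) = Mul(-6, Mul(-26, Add(Add(Rational(1, 5), 47), 326))) = Mul(-6, Mul(-26, Add(Rational(236, 5), 326))) = Mul(-6, Mul(-26, Rational(1866, 5))) = Mul(-6, Rational(-48516, 5)) = Rational(291096, 5) ≈ 58219.)
Pow(Add(x, d), Rational(1, 2)) = Pow(Add(112896, Rational(291096, 5)), Rational(1, 2)) = Pow(Rational(855576, 5), Rational(1, 2)) = Mul(Rational(6, 5), Pow(118830, Rational(1, 2)))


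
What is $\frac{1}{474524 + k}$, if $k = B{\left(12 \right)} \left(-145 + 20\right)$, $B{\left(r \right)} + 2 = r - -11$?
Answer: $\frac{1}{471899} \approx 2.1191 \cdot 10^{-6}$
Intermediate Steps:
$B{\left(r \right)} = 9 + r$ ($B{\left(r \right)} = -2 + \left(r - -11\right) = -2 + \left(r + 11\right) = -2 + \left(11 + r\right) = 9 + r$)
$k = -2625$ ($k = \left(9 + 12\right) \left(-145 + 20\right) = 21 \left(-125\right) = -2625$)
$\frac{1}{474524 + k} = \frac{1}{474524 - 2625} = \frac{1}{471899}$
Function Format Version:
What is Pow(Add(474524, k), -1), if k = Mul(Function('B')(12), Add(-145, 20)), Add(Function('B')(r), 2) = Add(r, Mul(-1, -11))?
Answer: Rational(1, 471899) ≈ 2.1191e-6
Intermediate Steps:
Function('B')(r) = Add(9, r) (Function('B')(r) = Add(-2, Add(r, Mul(-1, -11))) = Add(-2, Add(r, 11)) = Add(-2, Add(11, r)) = Add(9, r))
k = -2625 (k = Mul(Add(9, 12), Add(-145, 20)) = Mul(21, -125) = -2625)
Pow(Add(474524, k), -1) = Pow(Add(474524, -2625), -1) = Pow(471899, -1) = Rational(1, 471899)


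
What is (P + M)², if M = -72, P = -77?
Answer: 22201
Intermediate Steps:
(P + M)² = (-77 - 72)² = (-149)² = 22201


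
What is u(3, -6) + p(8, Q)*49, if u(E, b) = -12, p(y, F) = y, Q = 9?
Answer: 380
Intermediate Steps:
u(3, -6) + p(8, Q)*49 = -12 + 8*49 = -12 + 392 = 380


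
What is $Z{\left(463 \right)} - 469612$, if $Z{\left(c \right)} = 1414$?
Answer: $-468198$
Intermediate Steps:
$Z{\left(463 \right)} - 469612 = 1414 - 469612 = -468198$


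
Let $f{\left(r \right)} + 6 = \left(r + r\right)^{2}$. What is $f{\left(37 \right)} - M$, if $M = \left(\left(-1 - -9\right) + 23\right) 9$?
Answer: $5191$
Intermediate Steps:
$f{\left(r \right)} = -6 + 4 r^{2}$ ($f{\left(r \right)} = -6 + \left(r + r\right)^{2} = -6 + \left(2 r\right)^{2} = -6 + 4 r^{2}$)
$M = 279$ ($M = \left(\left(-1 + 9\right) + 23\right) 9 = \left(8 + 23\right) 9 = 31 \cdot 9 = 279$)
$f{\left(37 \right)} - M = \left(-6 + 4 \cdot 37^{2}\right) - 279 = \left(-6 + 4 \cdot 1369\right) - 279 = \left(-6 + 5476\right) - 279 = 5470 - 279 = 5191$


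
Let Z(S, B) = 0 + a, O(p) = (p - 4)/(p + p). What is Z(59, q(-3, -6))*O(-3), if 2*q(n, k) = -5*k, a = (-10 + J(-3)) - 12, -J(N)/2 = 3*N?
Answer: -14/3 ≈ -4.6667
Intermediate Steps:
J(N) = -6*N
O(p) = (-4 + p)/(2*p) (O(p) = (-4 + p)/((2*p)) = (-4 + p)*(1/(2*p)) = (-4 + p)/(2*p))
a = -4 (a = (-10 - 6*(-3)) - 12 = (-10 + 18) - 12 = 8 - 12 = -4)
q(n, k) = -5*k/2 (q(n, k) = (-5*k)/2 = -5*k/2)
Z(S, B) = -4 (Z(S, B) = 0 - 4 = -4)
Z(59, q(-3, -6))*O(-3) = -2*(-4 - 3)/(-3) = -2*(-1)*(-7)/3 = -4*7/6 = -14/3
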